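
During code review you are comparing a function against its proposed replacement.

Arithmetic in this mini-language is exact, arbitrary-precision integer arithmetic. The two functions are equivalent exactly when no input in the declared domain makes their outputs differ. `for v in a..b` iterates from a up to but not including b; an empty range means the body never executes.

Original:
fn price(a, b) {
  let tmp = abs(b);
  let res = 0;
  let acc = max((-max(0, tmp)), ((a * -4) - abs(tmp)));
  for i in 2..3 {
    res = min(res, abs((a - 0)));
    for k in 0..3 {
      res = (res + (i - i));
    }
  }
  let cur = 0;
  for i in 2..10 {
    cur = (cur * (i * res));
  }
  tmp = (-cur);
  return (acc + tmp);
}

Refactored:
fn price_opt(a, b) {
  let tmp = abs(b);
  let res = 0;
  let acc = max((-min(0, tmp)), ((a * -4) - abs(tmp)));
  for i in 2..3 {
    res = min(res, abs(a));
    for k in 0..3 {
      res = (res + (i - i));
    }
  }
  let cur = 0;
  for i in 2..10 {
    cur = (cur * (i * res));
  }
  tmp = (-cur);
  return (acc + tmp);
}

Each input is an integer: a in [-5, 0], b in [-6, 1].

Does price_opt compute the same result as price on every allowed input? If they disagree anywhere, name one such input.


Take a=-1, b=-6.
price: tmp=6, then res=0, then acc=-2, then (i=2), then res=0, then (k=0), then res=0, then (k=1), then res=0, then (k=2), then res=0, then cur=0, then (i=2), then cur=0, then (i=3), then cur=0, then (i=4), then cur=0, then (i=5), then cur=0, then (i=6), then cur=0, then (i=7), then cur=0, then (i=8), then cur=0, then (i=9), then cur=0, then tmp=0, then returns -2
price_opt: tmp=6, then res=0, then acc=0, then (i=2), then res=0, then (k=0), then res=0, then (k=1), then res=0, then (k=2), then res=0, then cur=0, then (i=2), then cur=0, then (i=3), then cur=0, then (i=4), then cur=0, then (i=5), then cur=0, then (i=6), then cur=0, then (i=7), then cur=0, then (i=8), then cur=0, then (i=9), then cur=0, then tmp=0, then returns 0
-2 and 0 differ, so these are not the same function on this domain.
verdict: not equivalent; witness: a=-1, b=-6


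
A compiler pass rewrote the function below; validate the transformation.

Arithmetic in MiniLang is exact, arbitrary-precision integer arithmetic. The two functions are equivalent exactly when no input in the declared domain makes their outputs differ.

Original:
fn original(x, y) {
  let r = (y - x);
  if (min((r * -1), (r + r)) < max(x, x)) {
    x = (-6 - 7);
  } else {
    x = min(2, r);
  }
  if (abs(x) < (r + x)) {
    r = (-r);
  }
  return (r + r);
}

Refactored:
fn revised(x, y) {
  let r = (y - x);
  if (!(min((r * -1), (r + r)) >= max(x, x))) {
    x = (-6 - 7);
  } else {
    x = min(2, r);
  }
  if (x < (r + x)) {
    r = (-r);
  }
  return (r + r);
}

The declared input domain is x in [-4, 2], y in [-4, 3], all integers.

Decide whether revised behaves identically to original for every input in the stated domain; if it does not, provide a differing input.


Take x=-4, y=1.
original: r becomes 5; next (min((r * -1), (r + r)) < max(x, x)) evaluates to true; next x becomes -13; next (abs(x) < (r + x)) evaluates to false; next final value 10
revised: r becomes 5; next (!(min((r * -1), (r + r)) >= max(x, x))) evaluates to true; next x becomes -13; next (x < (r + x)) evaluates to true; next r becomes -5; next final value -10
10 against -10: the behavior changed.
verdict: not equivalent; witness: x=-4, y=1


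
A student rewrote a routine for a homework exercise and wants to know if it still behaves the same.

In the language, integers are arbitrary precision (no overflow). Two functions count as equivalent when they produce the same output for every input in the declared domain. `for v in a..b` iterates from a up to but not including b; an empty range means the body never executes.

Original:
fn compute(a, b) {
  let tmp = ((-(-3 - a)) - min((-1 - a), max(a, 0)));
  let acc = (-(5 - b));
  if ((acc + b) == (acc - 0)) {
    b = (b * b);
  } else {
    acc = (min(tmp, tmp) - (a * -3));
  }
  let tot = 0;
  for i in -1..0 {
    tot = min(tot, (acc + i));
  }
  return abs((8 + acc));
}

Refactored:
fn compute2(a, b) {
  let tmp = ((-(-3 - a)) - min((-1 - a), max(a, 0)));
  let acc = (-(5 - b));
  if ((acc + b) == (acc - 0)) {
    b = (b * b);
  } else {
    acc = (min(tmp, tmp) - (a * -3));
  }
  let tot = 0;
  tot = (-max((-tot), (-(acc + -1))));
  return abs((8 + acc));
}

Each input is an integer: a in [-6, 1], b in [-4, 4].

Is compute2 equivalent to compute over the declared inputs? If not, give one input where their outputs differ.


This is a faithful refactor — constant usage differs; and min/max/abs usage differs; and loop structure differs; and statement counts differ; and local variable names differ, but the computed results match everywhere.
One worked example (a=-4, b=-1) — compute: tmp becomes -1; next acc becomes -6; next ((acc + b) == (acc - 0)) evaluates to false; next acc becomes -13; next tot becomes 0; next at i=-1:; next tot becomes -14; next final value 5; compute2: tmp becomes -1; next acc becomes -6; next ((acc + b) == (acc - 0)) evaluates to false; next acc becomes -13; next tot becomes 0; next tot becomes -14; next final value 5; agreement on 5.
An exhaustive pass over the 72 declared inputs shows identical outputs.
verdict: equivalent


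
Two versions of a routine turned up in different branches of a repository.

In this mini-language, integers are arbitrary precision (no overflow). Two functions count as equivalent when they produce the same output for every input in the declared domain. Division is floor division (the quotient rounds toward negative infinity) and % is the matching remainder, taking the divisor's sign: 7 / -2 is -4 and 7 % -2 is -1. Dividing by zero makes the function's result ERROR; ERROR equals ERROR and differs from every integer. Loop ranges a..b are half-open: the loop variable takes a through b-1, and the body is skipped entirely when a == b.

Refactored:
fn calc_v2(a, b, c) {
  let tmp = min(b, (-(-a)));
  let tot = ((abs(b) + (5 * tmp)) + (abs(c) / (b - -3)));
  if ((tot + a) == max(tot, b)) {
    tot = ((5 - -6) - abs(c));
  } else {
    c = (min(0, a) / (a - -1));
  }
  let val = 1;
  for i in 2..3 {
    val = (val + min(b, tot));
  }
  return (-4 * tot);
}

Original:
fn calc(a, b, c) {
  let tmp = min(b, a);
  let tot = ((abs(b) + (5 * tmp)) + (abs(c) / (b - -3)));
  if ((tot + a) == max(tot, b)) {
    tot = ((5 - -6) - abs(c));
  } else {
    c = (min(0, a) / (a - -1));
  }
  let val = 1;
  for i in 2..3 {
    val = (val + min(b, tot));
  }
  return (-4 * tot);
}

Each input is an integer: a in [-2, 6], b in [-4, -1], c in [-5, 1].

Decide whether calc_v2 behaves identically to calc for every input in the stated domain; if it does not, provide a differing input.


The two versions differ — the changes include same computation, different form.
One worked example (a=4, b=-1, c=-5) — calc: tmp becomes -1; next tot becomes -2; next ((tot + a) == max(tot, b)) evaluates to false; next c becomes 0; next val becomes 1; next at i=2:; next val becomes -1; next final value 8; calc_v2: tmp becomes -1; next tot becomes -2; next ((tot + a) == max(tot, b)) evaluates to false; next c becomes 0; next val becomes 1; next at i=2:; next val becomes -1; next final value 8; agreement on 8.
Checked all 252 inputs in the declared domain: the outputs agree on every one.
verdict: equivalent


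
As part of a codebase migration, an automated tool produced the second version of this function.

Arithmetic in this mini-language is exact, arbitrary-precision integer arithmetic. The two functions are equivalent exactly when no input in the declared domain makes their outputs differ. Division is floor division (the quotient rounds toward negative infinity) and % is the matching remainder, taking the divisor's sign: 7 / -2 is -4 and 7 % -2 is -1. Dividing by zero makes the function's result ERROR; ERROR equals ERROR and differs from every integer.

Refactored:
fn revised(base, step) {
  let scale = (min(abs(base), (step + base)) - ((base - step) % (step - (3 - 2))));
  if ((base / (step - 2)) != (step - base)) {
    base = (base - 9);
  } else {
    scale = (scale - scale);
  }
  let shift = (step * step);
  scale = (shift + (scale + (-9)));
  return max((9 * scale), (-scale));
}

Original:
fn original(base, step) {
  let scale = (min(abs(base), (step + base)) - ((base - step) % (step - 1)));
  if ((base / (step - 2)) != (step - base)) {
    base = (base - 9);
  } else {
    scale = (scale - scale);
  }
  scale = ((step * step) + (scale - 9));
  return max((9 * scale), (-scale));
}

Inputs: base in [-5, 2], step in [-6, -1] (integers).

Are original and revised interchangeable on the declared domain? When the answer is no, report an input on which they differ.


Differences: constant usage differs, and statement counts differ, and local variable names differ, and arithmetic usage differs — yet all 48 inputs agree.
verdict: equivalent


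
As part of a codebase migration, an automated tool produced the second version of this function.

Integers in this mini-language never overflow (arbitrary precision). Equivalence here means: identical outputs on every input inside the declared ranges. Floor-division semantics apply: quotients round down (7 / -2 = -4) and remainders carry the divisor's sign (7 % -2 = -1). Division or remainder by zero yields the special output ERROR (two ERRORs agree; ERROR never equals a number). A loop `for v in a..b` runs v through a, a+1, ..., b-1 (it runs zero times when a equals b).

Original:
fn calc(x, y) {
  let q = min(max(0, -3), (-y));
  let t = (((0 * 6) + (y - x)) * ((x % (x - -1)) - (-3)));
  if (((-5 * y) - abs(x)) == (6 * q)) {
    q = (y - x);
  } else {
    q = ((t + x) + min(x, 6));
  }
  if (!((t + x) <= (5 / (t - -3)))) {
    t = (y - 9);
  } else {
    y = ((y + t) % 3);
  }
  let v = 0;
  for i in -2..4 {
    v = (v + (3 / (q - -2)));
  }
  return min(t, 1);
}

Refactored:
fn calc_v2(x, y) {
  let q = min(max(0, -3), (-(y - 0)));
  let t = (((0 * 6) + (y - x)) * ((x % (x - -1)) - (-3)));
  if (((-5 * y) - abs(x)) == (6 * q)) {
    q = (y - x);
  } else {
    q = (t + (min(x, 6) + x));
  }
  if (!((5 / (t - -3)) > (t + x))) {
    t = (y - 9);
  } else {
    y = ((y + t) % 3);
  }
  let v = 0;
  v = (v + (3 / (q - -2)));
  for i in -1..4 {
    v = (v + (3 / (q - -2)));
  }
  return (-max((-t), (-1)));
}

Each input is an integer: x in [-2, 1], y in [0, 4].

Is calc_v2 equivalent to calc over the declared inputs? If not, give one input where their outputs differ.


The rewrite breaks on x=1, y=1, where the results are 0 and -8.
calc: q = -1; t = 0; (((-5 * y) - abs(x)) == (6 * q)) -> true; q = 0; (!((t + x) <= (5 / (t - -3)))) -> false; y = 1; v = 0; [i=-2]; v = 1; [i=-1]; v = 2; [i=0]; v = 3; [i=1]; v = 4; [i=2]; v = 5; [i=3]; v = 6; return 0
calc_v2: q = -1; t = 0; (((-5 * y) - abs(x)) == (6 * q)) -> true; q = 0; (!((5 / (t - -3)) > (t + x))) -> true; t = -8; v = 0; v = 1; [i=-1]; v = 2; [i=0]; v = 3; [i=1]; v = 4; [i=2]; v = 5; [i=3]; v = 6; return -8
verdict: not equivalent; witness: x=1, y=1


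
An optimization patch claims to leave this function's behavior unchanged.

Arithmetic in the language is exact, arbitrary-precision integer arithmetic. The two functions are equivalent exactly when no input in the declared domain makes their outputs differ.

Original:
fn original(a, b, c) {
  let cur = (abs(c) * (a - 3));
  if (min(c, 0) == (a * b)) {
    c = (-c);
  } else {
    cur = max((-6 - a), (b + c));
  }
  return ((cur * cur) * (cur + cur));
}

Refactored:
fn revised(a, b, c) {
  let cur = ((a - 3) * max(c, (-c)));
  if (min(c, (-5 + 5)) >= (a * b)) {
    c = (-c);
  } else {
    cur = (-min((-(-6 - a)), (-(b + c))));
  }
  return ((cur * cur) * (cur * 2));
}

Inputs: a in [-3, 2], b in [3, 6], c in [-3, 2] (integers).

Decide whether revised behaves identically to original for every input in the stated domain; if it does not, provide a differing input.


Evaluate both at a=-3, b=3, c=-3.
original: cur = -18; (min(c, 0) == (a * b)) -> false; cur = 0; return 0
revised: cur = -18; (min(c, (-5 + 5)) >= (a * b)) -> true; c = 3; return -11664
0 vs -11664 — the two versions disagree here.
verdict: not equivalent; witness: a=-3, b=3, c=-3


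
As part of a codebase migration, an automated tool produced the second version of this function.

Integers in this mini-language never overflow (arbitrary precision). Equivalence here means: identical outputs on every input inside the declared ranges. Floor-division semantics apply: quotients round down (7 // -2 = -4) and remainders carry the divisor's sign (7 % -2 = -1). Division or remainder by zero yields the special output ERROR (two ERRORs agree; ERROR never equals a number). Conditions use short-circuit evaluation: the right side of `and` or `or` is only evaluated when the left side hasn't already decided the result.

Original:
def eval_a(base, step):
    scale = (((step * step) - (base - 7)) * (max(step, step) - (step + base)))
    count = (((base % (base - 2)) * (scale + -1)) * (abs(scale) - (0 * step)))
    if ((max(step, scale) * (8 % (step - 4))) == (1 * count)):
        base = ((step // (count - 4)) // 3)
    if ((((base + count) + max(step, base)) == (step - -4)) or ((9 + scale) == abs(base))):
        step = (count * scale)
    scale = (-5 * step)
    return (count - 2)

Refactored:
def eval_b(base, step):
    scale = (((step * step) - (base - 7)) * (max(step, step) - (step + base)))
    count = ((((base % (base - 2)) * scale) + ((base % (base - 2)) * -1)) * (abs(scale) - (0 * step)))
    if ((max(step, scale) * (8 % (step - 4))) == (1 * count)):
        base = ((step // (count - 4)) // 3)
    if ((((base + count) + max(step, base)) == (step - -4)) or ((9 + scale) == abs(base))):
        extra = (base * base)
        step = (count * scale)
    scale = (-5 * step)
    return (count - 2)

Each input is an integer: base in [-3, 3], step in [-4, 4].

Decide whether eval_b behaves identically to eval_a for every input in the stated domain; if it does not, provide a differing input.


This is a faithful refactor — statement counts differ; arithmetic usage differs; local variable names differ; constant usage differs, but the computed results match everywhere.
Spot check at base=-3, step=-4 — eval_a: scale=78, then count=-18018, then ((max(step, scale) * (8 % (step - 4))) == (1 * count)) is false, then ((((base + count) + max(step, base)) == (step - -4)) or ((9 + scale) == abs(base))) is false, then scale=20, then returns -18020. eval_b: scale=78, then count=-18018, then ((max(step, scale) * (8 % (step - 4))) == (1 * count)) is false, then ((((base + count) + max(step, base)) == (step - -4)) or ((9 + scale) == abs(base))) is false, then scale=20, then returns -18020. Both give -18020.
An exhaustive pass over the 63 declared inputs shows identical outputs.
verdict: equivalent


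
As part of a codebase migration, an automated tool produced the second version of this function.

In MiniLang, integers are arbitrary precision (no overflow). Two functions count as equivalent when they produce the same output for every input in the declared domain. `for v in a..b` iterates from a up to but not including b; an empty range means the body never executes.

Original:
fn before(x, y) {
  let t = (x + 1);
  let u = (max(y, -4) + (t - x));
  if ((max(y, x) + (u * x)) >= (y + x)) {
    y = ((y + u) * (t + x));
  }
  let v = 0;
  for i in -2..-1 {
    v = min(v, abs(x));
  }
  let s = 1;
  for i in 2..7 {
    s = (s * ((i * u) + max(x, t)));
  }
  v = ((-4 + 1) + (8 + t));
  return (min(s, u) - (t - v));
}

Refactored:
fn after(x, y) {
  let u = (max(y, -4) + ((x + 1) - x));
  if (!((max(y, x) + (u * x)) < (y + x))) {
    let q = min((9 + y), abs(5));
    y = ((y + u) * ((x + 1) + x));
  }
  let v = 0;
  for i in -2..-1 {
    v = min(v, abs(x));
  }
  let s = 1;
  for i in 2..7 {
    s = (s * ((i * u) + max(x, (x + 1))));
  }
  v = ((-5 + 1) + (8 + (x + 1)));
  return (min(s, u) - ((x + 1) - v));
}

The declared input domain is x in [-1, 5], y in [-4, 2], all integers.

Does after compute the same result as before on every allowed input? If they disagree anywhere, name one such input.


Take x=-1, y=-4.
before: t becomes 0; next u becomes -3; next ((max(y, x) + (u * x)) >= (y + x)) evaluates to true; next y becomes 7; next v becomes 0; next at i=-2:; next v becomes 0; next s becomes 1; next at i=2:; next s becomes -6; next at i=3:; next s becomes 54; next at i=4:; next s becomes -648; next at i=5:; next s becomes 9720; next at i=6:; next s becomes -174960; next v becomes 5; next final value -174955
after: u becomes -3; next (!((max(y, x) + (u * x)) < (y + x))) evaluates to true; next q becomes 5; next y becomes 7; next v becomes 0; next at i=-2:; next v becomes 0; next s becomes 1; next at i=2:; next s becomes -6; next at i=3:; next s becomes 54; next at i=4:; next s becomes -648; next at i=5:; next s becomes 9720; next at i=6:; next s becomes -174960; next v becomes 4; next final value -174956
-174955 != -174956, so the rewrite changes behavior.
verdict: not equivalent; witness: x=-1, y=-4


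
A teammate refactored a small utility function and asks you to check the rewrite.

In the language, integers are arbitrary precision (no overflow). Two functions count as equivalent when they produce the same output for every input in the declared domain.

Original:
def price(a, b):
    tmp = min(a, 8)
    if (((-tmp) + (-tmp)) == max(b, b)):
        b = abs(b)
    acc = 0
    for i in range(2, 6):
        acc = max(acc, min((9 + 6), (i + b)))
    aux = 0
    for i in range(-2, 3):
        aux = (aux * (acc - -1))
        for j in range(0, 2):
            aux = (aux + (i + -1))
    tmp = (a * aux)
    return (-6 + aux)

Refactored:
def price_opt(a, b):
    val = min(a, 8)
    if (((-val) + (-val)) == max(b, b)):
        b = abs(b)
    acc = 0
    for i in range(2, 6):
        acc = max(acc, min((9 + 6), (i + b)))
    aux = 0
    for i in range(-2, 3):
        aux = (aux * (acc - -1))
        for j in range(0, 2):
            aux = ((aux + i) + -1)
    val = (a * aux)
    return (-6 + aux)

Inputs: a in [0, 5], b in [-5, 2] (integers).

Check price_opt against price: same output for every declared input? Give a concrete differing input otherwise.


Reading the diff, among the changes: local variable names differ.
As a probe, take a=5, b=1: price runs tmp=5, then (((-tmp) + (-tmp)) == max(b, b)) is false, then acc=0, then (i=2), then acc=3, then (i=3), then acc=4, then (i=4), then acc=5, then (i=5), then acc=6, then aux=0, then (i=-2), then aux=0, then (j=0), then aux=-3, then (j=1), then aux=-6, then (i=-1), then aux=-42, then (j=0), then aux=-44, then (j=1), then aux=-46, then (i=0), then aux=-322, then (j=0), then aux=-323, then (j=1), then aux=-324, then (i=1), then aux=-2268, then (j=0), then aux=-2268, then (j=1), then aux=-2268, then (i=2), then aux=-15876, then (j=0), then aux=-15875, then (j=1), then aux=-15874, then tmp=-79370, then returns -15880; price_opt runs val=5, then (((-val) + (-val)) == max(b, b)) is false, then acc=0, then (i=2), then acc=3, then (i=3), then acc=4, then (i=4), then acc=5, then (i=5), then acc=6, then aux=0, then (i=-2), then aux=0, then (j=0), then aux=-3, then (j=1), then aux=-6, then (i=-1), then aux=-42, then (j=0), then aux=-44, then (j=1), then aux=-46, then (i=0), then aux=-322, then (j=0), then aux=-323, then (j=1), then aux=-324, then (i=1), then aux=-2268, then (j=0), then aux=-2268, then (j=1), then aux=-2268, then (i=2), then aux=-15876, then (j=0), then aux=-15875, then (j=1), then aux=-15874, then val=-79370, then returns -15880; both end at -15880.
Across all 48 domain points the two functions coincide.
verdict: equivalent


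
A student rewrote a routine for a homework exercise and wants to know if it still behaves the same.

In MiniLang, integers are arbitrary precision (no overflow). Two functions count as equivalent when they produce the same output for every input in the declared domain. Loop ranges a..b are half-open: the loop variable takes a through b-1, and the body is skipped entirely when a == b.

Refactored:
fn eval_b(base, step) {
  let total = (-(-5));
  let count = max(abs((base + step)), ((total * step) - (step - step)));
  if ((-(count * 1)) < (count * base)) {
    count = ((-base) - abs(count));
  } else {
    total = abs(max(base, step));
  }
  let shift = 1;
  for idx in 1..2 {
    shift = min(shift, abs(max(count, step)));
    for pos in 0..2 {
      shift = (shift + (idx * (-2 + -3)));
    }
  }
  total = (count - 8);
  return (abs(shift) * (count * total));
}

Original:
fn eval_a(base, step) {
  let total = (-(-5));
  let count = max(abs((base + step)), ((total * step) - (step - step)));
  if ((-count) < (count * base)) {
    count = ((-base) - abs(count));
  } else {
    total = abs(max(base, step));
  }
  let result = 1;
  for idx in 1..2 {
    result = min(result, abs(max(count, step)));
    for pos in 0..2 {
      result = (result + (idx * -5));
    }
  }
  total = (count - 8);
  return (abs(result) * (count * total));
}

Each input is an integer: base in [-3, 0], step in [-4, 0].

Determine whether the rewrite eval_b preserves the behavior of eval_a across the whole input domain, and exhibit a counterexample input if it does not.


This is a faithful refactor — constant usage differs, arithmetic usage differs, local variable names differ, but the computed results match everywhere.
Tracing base=0, step=0: eval_a: total := 5 | count := 0 | ((-count) < (count * base)): false | total := 0 | result := 1 | iter idx=1: | result := 0 | iter pos=0: | result := -5 | iter pos=1: | result := -10 | total := -8 | result 0 | eval_b: total := 5 | count := 0 | ((-(count * 1)) < (count * base)): false | total := 0 | shift := 1 | iter idx=1: | shift := 0 | iter pos=0: | shift := -5 | iter pos=1: | shift := -10 | total := -8 | result 0 — matching result 0.
Sweeping the whole domain (20 inputs) finds no disagreement.
verdict: equivalent


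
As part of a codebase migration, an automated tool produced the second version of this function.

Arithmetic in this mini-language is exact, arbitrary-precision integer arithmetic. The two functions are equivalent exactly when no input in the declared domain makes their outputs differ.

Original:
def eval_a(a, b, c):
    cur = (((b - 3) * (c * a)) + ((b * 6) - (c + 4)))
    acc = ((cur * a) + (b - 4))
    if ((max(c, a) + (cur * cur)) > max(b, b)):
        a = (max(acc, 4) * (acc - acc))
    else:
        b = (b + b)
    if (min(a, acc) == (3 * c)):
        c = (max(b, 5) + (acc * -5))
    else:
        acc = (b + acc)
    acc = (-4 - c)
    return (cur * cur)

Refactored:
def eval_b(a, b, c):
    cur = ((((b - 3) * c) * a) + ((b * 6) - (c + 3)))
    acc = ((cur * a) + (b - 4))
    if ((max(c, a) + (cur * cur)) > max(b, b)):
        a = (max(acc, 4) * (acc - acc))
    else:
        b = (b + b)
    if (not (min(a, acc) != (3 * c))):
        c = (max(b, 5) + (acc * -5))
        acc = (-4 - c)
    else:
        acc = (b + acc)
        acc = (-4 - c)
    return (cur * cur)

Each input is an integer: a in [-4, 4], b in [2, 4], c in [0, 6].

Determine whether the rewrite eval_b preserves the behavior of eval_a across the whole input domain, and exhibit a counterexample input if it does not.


There is a counterexample at a=-4, b=2, c=0: 64 on one side, 81 on the other.
eval_a: cur := 8 | acc := -34 | ((max(c, a) + (cur * cur)) > max(b, b)): true | a := 0 | (min(a, acc) == (3 * c)): false | acc := -32 | acc := -4 | result 64
eval_b: cur := 9 | acc := -38 | ((max(c, a) + (cur * cur)) > max(b, b)): true | a := 0 | (not (min(a, acc) != (3 * c))): false | acc := -36 | acc := -4 | result 81
verdict: not equivalent; witness: a=-4, b=2, c=0


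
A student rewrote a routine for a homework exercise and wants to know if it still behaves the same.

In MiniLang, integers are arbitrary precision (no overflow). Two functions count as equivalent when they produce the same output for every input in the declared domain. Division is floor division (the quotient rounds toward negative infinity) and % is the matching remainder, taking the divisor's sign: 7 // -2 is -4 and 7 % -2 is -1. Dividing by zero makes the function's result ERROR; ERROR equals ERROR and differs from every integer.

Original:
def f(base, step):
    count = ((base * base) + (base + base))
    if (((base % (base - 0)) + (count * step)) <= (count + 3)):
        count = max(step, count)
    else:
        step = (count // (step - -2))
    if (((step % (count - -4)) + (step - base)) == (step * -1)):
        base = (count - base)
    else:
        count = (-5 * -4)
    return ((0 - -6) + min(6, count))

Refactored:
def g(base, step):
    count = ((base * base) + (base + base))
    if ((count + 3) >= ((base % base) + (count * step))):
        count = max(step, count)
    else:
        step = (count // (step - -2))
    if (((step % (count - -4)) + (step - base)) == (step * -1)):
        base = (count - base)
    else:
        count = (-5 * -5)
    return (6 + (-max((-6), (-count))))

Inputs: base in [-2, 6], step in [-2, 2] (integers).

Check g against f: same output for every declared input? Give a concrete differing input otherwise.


The one real change (`-4` became `-5`) has no effect anywhere in the declared ranges.
One worked example (base=0, step=0) — f: count = 0; division by zero -> ERROR; g: count = 0; division by zero -> ERROR; agreement on ERROR.
An exhaustive pass over the 45 declared inputs shows identical outputs.
verdict: equivalent


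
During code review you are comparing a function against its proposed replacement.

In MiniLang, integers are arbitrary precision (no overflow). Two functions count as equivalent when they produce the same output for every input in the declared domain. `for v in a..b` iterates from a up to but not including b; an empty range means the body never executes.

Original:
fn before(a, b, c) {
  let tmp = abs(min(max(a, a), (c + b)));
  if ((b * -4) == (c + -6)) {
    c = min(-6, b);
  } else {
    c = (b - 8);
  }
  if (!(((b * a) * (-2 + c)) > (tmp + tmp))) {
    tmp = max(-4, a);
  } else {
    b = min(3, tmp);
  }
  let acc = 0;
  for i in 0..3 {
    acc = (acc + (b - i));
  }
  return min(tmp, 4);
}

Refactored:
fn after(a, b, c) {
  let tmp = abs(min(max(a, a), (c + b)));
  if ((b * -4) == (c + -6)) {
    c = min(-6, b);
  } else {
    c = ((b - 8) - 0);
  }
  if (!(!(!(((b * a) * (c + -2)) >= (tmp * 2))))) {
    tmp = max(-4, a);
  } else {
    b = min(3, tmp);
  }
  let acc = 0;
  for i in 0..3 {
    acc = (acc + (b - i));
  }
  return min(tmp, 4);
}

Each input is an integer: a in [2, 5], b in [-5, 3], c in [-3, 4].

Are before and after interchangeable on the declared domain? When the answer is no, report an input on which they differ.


The rewrite breaks on a=2, b=0, c=0, where the results are 2 and 0.
before: tmp becomes 0; next ((b * -4) == (c + -6)) evaluates to false; next c becomes -8; next (!(((b * a) * (-2 + c)) > (tmp + tmp))) evaluates to true; next tmp becomes 2; next acc becomes 0; next at i=0:; next acc becomes 0; next at i=1:; next acc becomes -1; next at i=2:; next acc becomes -3; next final value 2
after: tmp becomes 0; next ((b * -4) == (c + -6)) evaluates to false; next c becomes -8; next (!(!(!(((b * a) * (c + -2)) >= (tmp * 2))))) evaluates to false; next b becomes 0; next acc becomes 0; next at i=0:; next acc becomes 0; next at i=1:; next acc becomes -1; next at i=2:; next acc becomes -3; next final value 0
verdict: not equivalent; witness: a=2, b=0, c=0


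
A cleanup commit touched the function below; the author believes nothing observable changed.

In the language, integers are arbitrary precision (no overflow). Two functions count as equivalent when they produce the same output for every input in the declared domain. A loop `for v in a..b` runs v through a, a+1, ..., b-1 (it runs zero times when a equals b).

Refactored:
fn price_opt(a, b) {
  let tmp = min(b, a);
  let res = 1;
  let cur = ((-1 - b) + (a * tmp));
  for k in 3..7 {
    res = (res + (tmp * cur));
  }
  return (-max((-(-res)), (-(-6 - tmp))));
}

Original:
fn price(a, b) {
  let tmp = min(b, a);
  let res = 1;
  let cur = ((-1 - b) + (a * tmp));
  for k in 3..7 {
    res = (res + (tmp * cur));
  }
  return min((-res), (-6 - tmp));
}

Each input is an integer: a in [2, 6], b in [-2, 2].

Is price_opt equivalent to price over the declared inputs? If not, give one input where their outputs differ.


Although min/max/abs usage differs, 25/25 inputs agree.
verdict: equivalent


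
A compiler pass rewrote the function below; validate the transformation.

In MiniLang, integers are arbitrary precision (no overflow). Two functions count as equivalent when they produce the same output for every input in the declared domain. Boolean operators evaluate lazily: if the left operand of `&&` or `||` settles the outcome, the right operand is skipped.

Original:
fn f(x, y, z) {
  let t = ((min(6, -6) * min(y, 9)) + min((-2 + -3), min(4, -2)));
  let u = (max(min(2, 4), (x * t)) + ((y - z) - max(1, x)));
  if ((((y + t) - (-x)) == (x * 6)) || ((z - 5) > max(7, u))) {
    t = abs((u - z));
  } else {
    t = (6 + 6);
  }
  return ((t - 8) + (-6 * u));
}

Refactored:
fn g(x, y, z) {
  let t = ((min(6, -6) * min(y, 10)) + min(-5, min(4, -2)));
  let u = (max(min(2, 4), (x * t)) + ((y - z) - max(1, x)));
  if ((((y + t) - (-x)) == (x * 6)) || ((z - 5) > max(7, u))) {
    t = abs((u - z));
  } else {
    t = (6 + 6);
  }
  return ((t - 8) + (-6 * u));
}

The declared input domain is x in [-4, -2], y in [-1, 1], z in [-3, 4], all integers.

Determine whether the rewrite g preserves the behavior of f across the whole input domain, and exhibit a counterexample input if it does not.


The suspicious edit (`9` became `10`) never changes the result for any input inside the declared domain; all 72 inputs agree.
verdict: equivalent


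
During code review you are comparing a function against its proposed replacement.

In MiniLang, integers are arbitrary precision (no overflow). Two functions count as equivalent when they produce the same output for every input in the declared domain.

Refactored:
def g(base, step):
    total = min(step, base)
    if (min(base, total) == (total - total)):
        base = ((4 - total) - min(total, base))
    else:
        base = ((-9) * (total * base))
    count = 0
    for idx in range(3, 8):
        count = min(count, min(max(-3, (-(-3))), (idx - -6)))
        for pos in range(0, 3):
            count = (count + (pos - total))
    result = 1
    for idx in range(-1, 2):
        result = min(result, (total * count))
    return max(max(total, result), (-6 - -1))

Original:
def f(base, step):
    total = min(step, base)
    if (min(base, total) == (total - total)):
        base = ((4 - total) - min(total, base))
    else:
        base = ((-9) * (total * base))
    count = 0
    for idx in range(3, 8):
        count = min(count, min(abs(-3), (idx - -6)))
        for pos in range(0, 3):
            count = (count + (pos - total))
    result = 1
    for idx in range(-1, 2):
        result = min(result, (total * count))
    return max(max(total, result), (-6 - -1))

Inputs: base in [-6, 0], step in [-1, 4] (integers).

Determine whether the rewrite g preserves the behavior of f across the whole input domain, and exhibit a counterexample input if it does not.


Comparing the listings, the differences include: constant usage differs; and min/max/abs usage differs.
One worked example (base=-6, step=1) — f: total := -6 | (min(base, total) == (total - total)): false | base := -324 | count := 0 | iter idx=3: | count := 0 | iter pos=0: | count := 6 | iter pos=1: | count := 13 | iter pos=2: | count := 21 | iter idx=4: | count := 3 | iter pos=0: | count := 9 | iter pos=1: | count := 16 | iter pos=2: | count := 24 | iter idx=5: | count := 3 | iter pos=0: | count := 9 | iter pos=1: | count := 16 | iter pos=2: | count := 24 | iter idx=6: | count := 3 | iter pos=0: | count := 9 | iter pos=1: | count := 16 | iter pos=2: | count := 24 | iter idx=7: | count := 3 | iter pos=0: | count := 9 | iter pos=1: | count := 16 | iter pos=2: | count := 24 | result := 1 | iter idx=-1: | result := -144 | iter idx=0: | result := -144 | iter idx=1: | result := -144 | result -5; g: total := -6 | (min(base, total) == (total - total)): false | base := -324 | count := 0 | iter idx=3: | count := 0 | iter pos=0: | count := 6 | iter pos=1: | count := 13 | iter pos=2: | count := 21 | iter idx=4: | count := 3 | iter pos=0: | count := 9 | iter pos=1: | count := 16 | iter pos=2: | count := 24 | iter idx=5: | count := 3 | iter pos=0: | count := 9 | iter pos=1: | count := 16 | iter pos=2: | count := 24 | iter idx=6: | count := 3 | iter pos=0: | count := 9 | iter pos=1: | count := 16 | iter pos=2: | count := 24 | iter idx=7: | count := 3 | iter pos=0: | count := 9 | iter pos=1: | count := 16 | iter pos=2: | count := 24 | result := 1 | iter idx=-1: | result := -144 | iter idx=0: | result := -144 | iter idx=1: | result := -144 | result -5; agreement on -5.
Checked all 42 inputs in the declared domain: the outputs agree on every one.
verdict: equivalent


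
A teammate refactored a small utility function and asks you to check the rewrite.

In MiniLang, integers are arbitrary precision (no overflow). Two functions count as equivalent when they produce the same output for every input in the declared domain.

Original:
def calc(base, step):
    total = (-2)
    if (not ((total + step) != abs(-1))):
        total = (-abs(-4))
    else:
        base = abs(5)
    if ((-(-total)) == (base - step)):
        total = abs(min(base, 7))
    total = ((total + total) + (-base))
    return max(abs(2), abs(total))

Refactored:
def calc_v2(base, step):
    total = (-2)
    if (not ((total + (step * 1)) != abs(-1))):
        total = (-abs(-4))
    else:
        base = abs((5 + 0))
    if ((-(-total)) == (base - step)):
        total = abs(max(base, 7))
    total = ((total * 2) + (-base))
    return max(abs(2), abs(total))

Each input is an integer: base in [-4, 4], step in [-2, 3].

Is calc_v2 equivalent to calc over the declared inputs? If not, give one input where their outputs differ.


Take base=-1, step=3.
calc: total=-2, then (not ((total + step) != abs(-1))) is true, then total=-4, then ((-(-total)) == (base - step)) is true, then total=1, then total=3, then returns 3
calc_v2: total=-2, then (not ((total + (step * 1)) != abs(-1))) is true, then total=-4, then ((-(-total)) == (base - step)) is true, then total=7, then total=15, then returns 15
3 vs 15 — the two versions disagree here.
verdict: not equivalent; witness: base=-1, step=3


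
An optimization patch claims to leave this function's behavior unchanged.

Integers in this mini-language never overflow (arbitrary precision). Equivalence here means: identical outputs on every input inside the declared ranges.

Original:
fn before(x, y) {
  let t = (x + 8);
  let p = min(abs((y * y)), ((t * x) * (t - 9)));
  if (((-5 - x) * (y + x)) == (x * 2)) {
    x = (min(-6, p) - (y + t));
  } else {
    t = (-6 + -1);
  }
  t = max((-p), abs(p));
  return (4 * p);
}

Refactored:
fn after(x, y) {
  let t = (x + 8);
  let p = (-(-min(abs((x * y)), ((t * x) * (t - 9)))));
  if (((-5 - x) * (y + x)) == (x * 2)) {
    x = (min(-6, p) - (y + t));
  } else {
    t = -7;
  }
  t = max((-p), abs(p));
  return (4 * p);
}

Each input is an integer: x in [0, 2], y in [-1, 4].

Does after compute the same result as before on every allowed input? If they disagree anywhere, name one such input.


On input x=2, y=-1, before returns 4 while after returns 8.
verdict: not equivalent; witness: x=2, y=-1


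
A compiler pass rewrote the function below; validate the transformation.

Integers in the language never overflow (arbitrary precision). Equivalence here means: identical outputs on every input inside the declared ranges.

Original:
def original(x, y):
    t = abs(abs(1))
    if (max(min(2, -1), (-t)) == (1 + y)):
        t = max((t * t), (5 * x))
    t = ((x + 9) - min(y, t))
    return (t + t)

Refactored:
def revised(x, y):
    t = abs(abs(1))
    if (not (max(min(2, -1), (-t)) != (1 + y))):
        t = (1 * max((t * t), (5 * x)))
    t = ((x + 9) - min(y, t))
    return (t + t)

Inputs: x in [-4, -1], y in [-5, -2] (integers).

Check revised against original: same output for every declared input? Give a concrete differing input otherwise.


Although arithmetic usage differs; also comparison usage differs; also boolean connective usage differs; also constant usage differs, 16/16 inputs agree.
verdict: equivalent


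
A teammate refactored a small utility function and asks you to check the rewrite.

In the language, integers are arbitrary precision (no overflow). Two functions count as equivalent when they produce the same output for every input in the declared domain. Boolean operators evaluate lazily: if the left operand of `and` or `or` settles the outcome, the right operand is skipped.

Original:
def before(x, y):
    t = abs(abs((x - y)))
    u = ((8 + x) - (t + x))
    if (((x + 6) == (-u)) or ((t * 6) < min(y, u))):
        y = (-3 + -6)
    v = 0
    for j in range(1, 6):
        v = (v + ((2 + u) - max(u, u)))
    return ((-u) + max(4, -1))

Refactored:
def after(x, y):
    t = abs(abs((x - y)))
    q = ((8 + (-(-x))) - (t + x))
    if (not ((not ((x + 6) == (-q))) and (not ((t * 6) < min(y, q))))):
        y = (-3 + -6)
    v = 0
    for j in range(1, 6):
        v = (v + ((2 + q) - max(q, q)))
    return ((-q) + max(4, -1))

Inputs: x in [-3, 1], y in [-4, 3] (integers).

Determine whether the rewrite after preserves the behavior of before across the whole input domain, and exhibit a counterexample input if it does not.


Equivalent — the differences include boolean connective usage differs, local variable names differ, yet no declared input distinguishes the two.
As a probe, take x=-1, y=-4: before runs t := 3 | u := 5 | (((x + 6) == (-u)) or ((t * 6) < min(y, u))): false | v := 0 | iter j=1: | v := 2 | iter j=2: | v := 4 | iter j=3: | v := 6 | iter j=4: | v := 8 | iter j=5: | v := 10 | result -1; after runs t := 3 | q := 5 | (not ((not ((x + 6) == (-q))) and (not ((t * 6) < min(y, q))))): false | v := 0 | iter j=1: | v := 2 | iter j=2: | v := 4 | iter j=3: | v := 6 | iter j=4: | v := 8 | iter j=5: | v := 10 | result -1; both end at -1.
An exhaustive pass over the 40 declared inputs shows identical outputs.
verdict: equivalent


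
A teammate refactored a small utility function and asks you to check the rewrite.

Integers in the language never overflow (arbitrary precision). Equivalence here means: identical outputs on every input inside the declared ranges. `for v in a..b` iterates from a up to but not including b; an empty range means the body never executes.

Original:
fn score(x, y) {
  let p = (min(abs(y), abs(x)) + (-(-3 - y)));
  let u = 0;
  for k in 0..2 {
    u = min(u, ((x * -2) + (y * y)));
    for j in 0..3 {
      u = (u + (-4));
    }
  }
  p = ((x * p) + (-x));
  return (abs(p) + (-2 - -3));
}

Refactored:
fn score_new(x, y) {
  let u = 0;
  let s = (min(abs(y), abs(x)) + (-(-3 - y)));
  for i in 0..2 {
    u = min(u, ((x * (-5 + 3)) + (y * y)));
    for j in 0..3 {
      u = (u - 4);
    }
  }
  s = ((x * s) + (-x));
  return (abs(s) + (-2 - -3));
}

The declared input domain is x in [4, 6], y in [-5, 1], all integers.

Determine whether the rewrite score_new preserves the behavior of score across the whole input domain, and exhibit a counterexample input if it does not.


Side by side, the visible changes include: arithmetic usage differs, and constant usage differs, and local variable names differ.
Spot check at x=5, y=-2 — score: p := 3 | u := 0 | iter k=0: | u := -6 | iter j=0: | u := -10 | iter j=1: | u := -14 | iter j=2: | u := -18 | iter k=1: | u := -18 | iter j=0: | u := -22 | iter j=1: | u := -26 | iter j=2: | u := -30 | p := 10 | result 11. score_new: u := 0 | s := 3 | iter i=0: | u := -6 | iter j=0: | u := -10 | iter j=1: | u := -14 | iter j=2: | u := -18 | iter i=1: | u := -18 | iter j=0: | u := -22 | iter j=1: | u := -26 | iter j=2: | u := -30 | s := 10 | result 11. Both give 11.
An exhaustive pass over the 21 declared inputs shows identical outputs.
verdict: equivalent


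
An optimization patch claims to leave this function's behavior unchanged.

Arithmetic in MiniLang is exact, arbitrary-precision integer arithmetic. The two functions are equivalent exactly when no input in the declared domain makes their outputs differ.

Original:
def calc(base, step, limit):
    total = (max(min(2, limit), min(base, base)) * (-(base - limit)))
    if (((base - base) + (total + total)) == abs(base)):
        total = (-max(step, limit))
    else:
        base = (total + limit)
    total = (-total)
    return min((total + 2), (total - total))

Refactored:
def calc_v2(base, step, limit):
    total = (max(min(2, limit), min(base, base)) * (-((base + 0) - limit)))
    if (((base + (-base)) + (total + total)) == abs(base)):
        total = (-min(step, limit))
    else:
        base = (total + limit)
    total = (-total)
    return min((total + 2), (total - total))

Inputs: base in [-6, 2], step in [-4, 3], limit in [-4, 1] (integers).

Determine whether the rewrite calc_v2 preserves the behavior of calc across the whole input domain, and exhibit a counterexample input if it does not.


These are not equivalent — on base=0, step=-4, limit=-3 the outputs split (-1 vs -2).
calc: total := 0 | (((base - base) + (total + total)) == abs(base)): true | total := 3 | total := -3 | result -1
calc_v2: total := 0 | (((base + (-base)) + (total + total)) == abs(base)): true | total := 4 | total := -4 | result -2
verdict: not equivalent; witness: base=0, step=-4, limit=-3
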